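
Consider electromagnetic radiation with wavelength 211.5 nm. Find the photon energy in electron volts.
5.8621 eV

Using E = hf = hc/λ:

E = hc/λ = (6.626×10⁻³⁴ J·s)(3×10⁸ m/s) / (211.5×10⁻⁹ m)
E = 5.8621 eV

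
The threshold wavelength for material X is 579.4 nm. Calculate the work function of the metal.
2.14 eV

At the threshold wavelength, photon energy equals work function:
φ = hc/λ₀

Calculating:
φ = (6.626×10⁻³⁴ J·s)(3×10⁸ m/s) / (579.4×10⁻⁹ m)
φ = 2.14 eV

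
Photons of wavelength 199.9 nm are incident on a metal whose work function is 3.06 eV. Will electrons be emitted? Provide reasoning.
Yes

For photoemission, the photon energy must exceed the work function.

Photon energy: E = hc/λ = 6.2023 eV
Work function: φ = 3.06 eV

Since E_photon (6.2023 eV) > φ (3.06 eV), photoemission WILL occur.
The threshold wavelength is λ₀ = hc/φ = 405.2 nm.
Since 199.9 nm < 405.2 nm, the light has sufficient energy.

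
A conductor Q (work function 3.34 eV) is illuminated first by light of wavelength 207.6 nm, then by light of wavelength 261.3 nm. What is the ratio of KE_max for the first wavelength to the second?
1.8736

Using Einstein's equation: KE_max = hc/λ - φ

For λ₁ = 207.6 nm:
E₁ = hc/λ₁ = 5.9723 eV
KE₁ = E₁ - φ = 5.9723 - 3.34 = 2.6323 eV

For λ₂ = 261.3 nm:
E₂ = hc/λ₂ = 4.7449 eV
KE₂ = E₂ - φ = 4.7449 - 3.34 = 1.4049 eV

Ratio: KE₁/KE₂ = 2.6323/1.4049 = 1.8736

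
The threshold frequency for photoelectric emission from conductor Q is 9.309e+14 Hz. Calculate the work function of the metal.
3.85 eV

At the threshold frequency, photon energy equals work function:
φ = hf₀

Calculating:
φ = (6.626×10⁻³⁴ J·s)(9.309e+14 Hz)
φ = 3.85 eV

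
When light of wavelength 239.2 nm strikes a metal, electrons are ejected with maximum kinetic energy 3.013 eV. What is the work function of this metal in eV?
2.17 eV

From Einstein's photoelectric equation: KE_max = hf - φ = hc/λ - φ

Rearranging for φ:
φ = hc/λ - KE_max

Calculate photon energy:
E_photon = hc/λ = 5.1833 eV

Therefore:
φ = 5.1833 - 3.013 = 2.17 eV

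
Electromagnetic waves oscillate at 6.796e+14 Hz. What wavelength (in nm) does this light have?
441.13 nm

Using the wave equation: c = fλ

Solving for wavelength:
λ = c/f = (3×10⁸ m/s) / (6.796e+14 Hz)
λ = 441.13 nm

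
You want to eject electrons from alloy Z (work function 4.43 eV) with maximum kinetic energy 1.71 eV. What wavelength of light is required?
201.93 nm

From Einstein's equation: KE_max = hc/λ - φ

Rearranging for λ:
hc/λ = KE_max + φ
λ = hc/(KE_max + φ)

Required photon energy:
E_photon = KE_max + φ = 1.71 + 4.43 = 6.14 eV

Required wavelength:
λ = hc/E_photon = (6.626×10⁻³⁴)(3×10⁸) / (6.14 × 1.602×10⁻¹⁹)
λ = 201.93 nm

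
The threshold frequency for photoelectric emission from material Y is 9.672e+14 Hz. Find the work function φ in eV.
4.00 eV

At the threshold frequency, photon energy equals work function:
φ = hf₀

Calculating:
φ = (6.626×10⁻³⁴ J·s)(9.672e+14 Hz)
φ = 4.00 eV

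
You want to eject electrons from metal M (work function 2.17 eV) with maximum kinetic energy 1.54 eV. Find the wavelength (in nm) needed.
334.19 nm

From Einstein's equation: KE_max = hc/λ - φ

Rearranging for λ:
hc/λ = KE_max + φ
λ = hc/(KE_max + φ)

Required photon energy:
E_photon = KE_max + φ = 1.54 + 2.17 = 3.71 eV

Required wavelength:
λ = hc/E_photon = (6.626×10⁻³⁴)(3×10⁸) / (3.71 × 1.602×10⁻¹⁹)
λ = 334.19 nm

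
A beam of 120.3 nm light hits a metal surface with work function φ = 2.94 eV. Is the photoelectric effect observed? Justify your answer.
Yes

For photoemission, the photon energy must exceed the work function.

Photon energy: E = hc/λ = 10.3063 eV
Work function: φ = 2.94 eV

Since E_photon (10.3063 eV) > φ (2.94 eV), photoemission WILL occur.
The threshold wavelength is λ₀ = hc/φ = 421.7 nm.
Since 120.3 nm < 421.7 nm, the light has sufficient energy.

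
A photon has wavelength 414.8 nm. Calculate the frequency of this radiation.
7.2274e+14 Hz

Using the wave equation: c = fλ

Solving for frequency:
f = c/λ = (3×10⁸ m/s) / (414.8×10⁻⁹ m)
f = 7.2274e+14 Hz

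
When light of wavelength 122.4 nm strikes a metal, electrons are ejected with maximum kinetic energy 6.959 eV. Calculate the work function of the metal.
3.17 eV

From Einstein's photoelectric equation: KE_max = hf - φ = hc/λ - φ

Rearranging for φ:
φ = hc/λ - KE_max

Calculate photon energy:
E_photon = hc/λ = 10.1294 eV

Therefore:
φ = 10.1294 - 6.959 = 3.17 eV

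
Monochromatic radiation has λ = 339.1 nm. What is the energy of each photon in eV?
3.6563 eV

Using E = hf = hc/λ:

E = hc/λ = (6.626×10⁻³⁴ J·s)(3×10⁸ m/s) / (339.1×10⁻⁹ m)
E = 3.6563 eV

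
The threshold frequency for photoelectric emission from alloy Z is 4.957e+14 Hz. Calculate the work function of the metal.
2.05 eV

At the threshold frequency, photon energy equals work function:
φ = hf₀

Calculating:
φ = (6.626×10⁻³⁴ J·s)(4.957e+14 Hz)
φ = 2.05 eV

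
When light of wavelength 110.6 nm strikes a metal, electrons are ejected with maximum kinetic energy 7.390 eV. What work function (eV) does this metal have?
3.82 eV

From Einstein's photoelectric equation: KE_max = hf - φ = hc/λ - φ

Rearranging for φ:
φ = hc/λ - KE_max

Calculate photon energy:
E_photon = hc/λ = 11.2101 eV

Therefore:
φ = 11.2101 - 7.390 = 3.82 eV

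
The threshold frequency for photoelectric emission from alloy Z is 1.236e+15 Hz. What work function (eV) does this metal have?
5.11 eV

At the threshold frequency, photon energy equals work function:
φ = hf₀

Calculating:
φ = (6.626×10⁻³⁴ J·s)(1.236e+15 Hz)
φ = 5.11 eV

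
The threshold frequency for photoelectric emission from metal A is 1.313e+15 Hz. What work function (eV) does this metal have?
5.43 eV

At the threshold frequency, photon energy equals work function:
φ = hf₀

Calculating:
φ = (6.626×10⁻³⁴ J·s)(1.313e+15 Hz)
φ = 5.43 eV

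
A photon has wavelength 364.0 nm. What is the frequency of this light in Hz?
8.2361e+14 Hz

Using the wave equation: c = fλ

Solving for frequency:
f = c/λ = (3×10⁸ m/s) / (364.0×10⁻⁹ m)
f = 8.2361e+14 Hz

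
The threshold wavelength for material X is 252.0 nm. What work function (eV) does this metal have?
4.92 eV

At the threshold wavelength, photon energy equals work function:
φ = hc/λ₀

Calculating:
φ = (6.626×10⁻³⁴ J·s)(3×10⁸ m/s) / (252.0×10⁻⁹ m)
φ = 4.92 eV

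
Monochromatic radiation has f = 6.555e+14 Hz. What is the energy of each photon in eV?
2.7109 eV

Using E = hf:

E = hf = (6.626×10⁻³⁴ J·s)(6.555e+14 Hz)
E = 2.7109 eV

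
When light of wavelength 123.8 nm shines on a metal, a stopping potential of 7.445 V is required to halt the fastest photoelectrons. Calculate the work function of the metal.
2.57 eV

The stopping potential gives the maximum kinetic energy: KE_max = eV_s = 7.445 eV

From Einstein's photoelectric equation: KE_max = hc/λ - φ
Rearranging: φ = hc/λ - KE_max

Calculate photon energy:
E_photon = hc/λ = (6.626×10⁻³⁴ J·s)(3×10⁸ m/s) / (123.8×10⁻⁹ m) = 10.0149 eV

Therefore:
φ = 10.0149 - 7.445 = 2.57 eV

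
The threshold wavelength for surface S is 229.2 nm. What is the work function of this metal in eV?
5.41 eV

At the threshold wavelength, photon energy equals work function:
φ = hc/λ₀

Calculating:
φ = (6.626×10⁻³⁴ J·s)(3×10⁸ m/s) / (229.2×10⁻⁹ m)
φ = 5.41 eV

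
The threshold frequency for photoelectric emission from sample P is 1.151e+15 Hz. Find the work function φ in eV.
4.76 eV

At the threshold frequency, photon energy equals work function:
φ = hf₀

Calculating:
φ = (6.626×10⁻³⁴ J·s)(1.151e+15 Hz)
φ = 4.76 eV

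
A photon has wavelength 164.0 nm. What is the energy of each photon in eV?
7.5600 eV

Using E = hf = hc/λ:

E = hc/λ = (6.626×10⁻³⁴ J·s)(3×10⁸ m/s) / (164.0×10⁻⁹ m)
E = 7.5600 eV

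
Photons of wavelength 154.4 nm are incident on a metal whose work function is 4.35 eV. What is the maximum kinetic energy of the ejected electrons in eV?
3.6801 eV

Using Einstein's photoelectric equation: KE_max = hf - φ = hc/λ - φ

First, calculate the photon energy:
E_photon = hc/λ = (6.626×10⁻³⁴ J·s)(3×10⁸ m/s) / (154.4×10⁻⁹ m)
E_photon = 8.0301 eV

Then, the maximum kinetic energy:
KE_max = E_photon - φ = 8.0301 eV - 4.35 eV = 3.6801 eV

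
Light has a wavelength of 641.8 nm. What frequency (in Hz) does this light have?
4.6711e+14 Hz

Using the wave equation: c = fλ

Solving for frequency:
f = c/λ = (3×10⁸ m/s) / (641.8×10⁻⁹ m)
f = 4.6711e+14 Hz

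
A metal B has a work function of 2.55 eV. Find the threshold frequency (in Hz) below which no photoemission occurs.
6.1659e+14 Hz

The threshold frequency is when the photon energy equals the work function:
hf₀ = φ

Solving for f₀:
f₀ = φ/h = (2.55 eV × 1.602×10⁻¹⁹ J/eV) / (6.626×10⁻³⁴ J·s)
f₀ = 6.1659e+14 Hz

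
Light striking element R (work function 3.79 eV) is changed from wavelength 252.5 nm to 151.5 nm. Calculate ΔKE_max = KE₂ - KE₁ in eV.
3.2735 eV

Using Einstein's equation: KE_max = hc/λ - φ

For λ₁ = 252.5 nm:
KE₁ = hc/λ₁ - φ = 4.9103 - 3.79 = 1.1203 eV

For λ₂ = 151.5 nm:
KE₂ = hc/λ₂ - φ = 8.1838 - 3.79 = 4.3938 eV

Change in KE:
ΔKE = KE₂ - KE₁ = 4.3938 - 1.1203 = 3.2735 eV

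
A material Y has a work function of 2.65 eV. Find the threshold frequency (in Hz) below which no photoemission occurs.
6.4077e+14 Hz

The threshold frequency is when the photon energy equals the work function:
hf₀ = φ

Solving for f₀:
f₀ = φ/h = (2.65 eV × 1.602×10⁻¹⁹ J/eV) / (6.626×10⁻³⁴ J·s)
f₀ = 6.4077e+14 Hz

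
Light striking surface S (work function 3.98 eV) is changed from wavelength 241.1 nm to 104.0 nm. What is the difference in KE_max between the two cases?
6.7791 eV

Using Einstein's equation: KE_max = hc/λ - φ

For λ₁ = 241.1 nm:
KE₁ = hc/λ₁ - φ = 5.1424 - 3.98 = 1.1624 eV

For λ₂ = 104.0 nm:
KE₂ = hc/λ₂ - φ = 11.9216 - 3.98 = 7.9416 eV

Change in KE:
ΔKE = KE₂ - KE₁ = 7.9416 - 1.1624 = 6.7791 eV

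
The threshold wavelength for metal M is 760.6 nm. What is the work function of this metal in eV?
1.63 eV

At the threshold wavelength, photon energy equals work function:
φ = hc/λ₀

Calculating:
φ = (6.626×10⁻³⁴ J·s)(3×10⁸ m/s) / (760.6×10⁻⁹ m)
φ = 1.63 eV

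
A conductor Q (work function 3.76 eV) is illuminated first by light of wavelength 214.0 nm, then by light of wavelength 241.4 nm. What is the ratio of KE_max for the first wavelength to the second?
1.4779

Using Einstein's equation: KE_max = hc/λ - φ

For λ₁ = 214.0 nm:
E₁ = hc/λ₁ = 5.7937 eV
KE₁ = E₁ - φ = 5.7937 - 3.76 = 2.0337 eV

For λ₂ = 241.4 nm:
E₂ = hc/λ₂ = 5.1360 eV
KE₂ = E₂ - φ = 5.1360 - 3.76 = 1.3760 eV

Ratio: KE₁/KE₂ = 2.0337/1.3760 = 1.4779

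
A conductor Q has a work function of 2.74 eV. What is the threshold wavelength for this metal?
452.50 nm

The threshold wavelength is when the photon energy equals the work function:
hc/λ₀ = φ

Solving for λ₀:
λ₀ = hc/φ = (6.626×10⁻³⁴ J·s)(3×10⁸ m/s) / (2.74 eV × 1.602×10⁻¹⁹ J/eV)
λ₀ = 452.50 nm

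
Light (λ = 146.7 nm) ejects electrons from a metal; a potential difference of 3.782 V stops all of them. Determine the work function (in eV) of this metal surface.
4.67 eV

The stopping potential gives the maximum kinetic energy: KE_max = eV_s = 3.782 eV

From Einstein's photoelectric equation: KE_max = hc/λ - φ
Rearranging: φ = hc/λ - KE_max

Calculate photon energy:
E_photon = hc/λ = (6.626×10⁻³⁴ J·s)(3×10⁸ m/s) / (146.7×10⁻⁹ m) = 8.4515 eV

Therefore:
φ = 8.4515 - 3.782 = 4.67 eV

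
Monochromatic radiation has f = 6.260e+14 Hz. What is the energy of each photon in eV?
2.5889 eV

Using E = hf:

E = hf = (6.626×10⁻³⁴ J·s)(6.260e+14 Hz)
E = 2.5889 eV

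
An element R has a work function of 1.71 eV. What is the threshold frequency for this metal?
4.1348e+14 Hz

The threshold frequency is when the photon energy equals the work function:
hf₀ = φ

Solving for f₀:
f₀ = φ/h = (1.71 eV × 1.602×10⁻¹⁹ J/eV) / (6.626×10⁻³⁴ J·s)
f₀ = 4.1348e+14 Hz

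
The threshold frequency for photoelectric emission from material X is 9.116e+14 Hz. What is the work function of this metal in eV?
3.77 eV

At the threshold frequency, photon energy equals work function:
φ = hf₀

Calculating:
φ = (6.626×10⁻³⁴ J·s)(9.116e+14 Hz)
φ = 3.77 eV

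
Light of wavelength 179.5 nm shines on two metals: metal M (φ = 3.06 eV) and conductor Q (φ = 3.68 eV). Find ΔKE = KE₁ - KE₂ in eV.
0.6200 eV

Using KE_max = hc/λ - φ for each metal:

Photon energy: E = hc/λ = 6.9072 eV

For metal M (φ₁ = 3.06 eV):
KE₁ = E - φ₁ = 6.9072 - 3.06 = 3.8472 eV

For conductor Q (φ₂ = 3.68 eV):
KE₂ = E - φ₂ = 6.9072 - 3.68 = 3.2272 eV

Difference:
ΔKE = KE₁ - KE₂ = 3.8472 - 3.2272 = 0.6200 eV

Note: The difference equals the difference in work functions: 3.68 - 3.06 = 0.62 eV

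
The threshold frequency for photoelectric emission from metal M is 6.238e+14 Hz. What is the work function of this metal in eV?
2.58 eV

At the threshold frequency, photon energy equals work function:
φ = hf₀

Calculating:
φ = (6.626×10⁻³⁴ J·s)(6.238e+14 Hz)
φ = 2.58 eV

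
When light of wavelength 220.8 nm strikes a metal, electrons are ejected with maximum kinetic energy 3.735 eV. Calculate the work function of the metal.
1.88 eV

From Einstein's photoelectric equation: KE_max = hf - φ = hc/λ - φ

Rearranging for φ:
φ = hc/λ - KE_max

Calculate photon energy:
E_photon = hc/λ = 5.6152 eV

Therefore:
φ = 5.6152 - 3.735 = 1.88 eV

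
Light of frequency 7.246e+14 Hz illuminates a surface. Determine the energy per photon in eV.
2.9967 eV

Using E = hf:

E = hf = (6.626×10⁻³⁴ J·s)(7.246e+14 Hz)
E = 2.9967 eV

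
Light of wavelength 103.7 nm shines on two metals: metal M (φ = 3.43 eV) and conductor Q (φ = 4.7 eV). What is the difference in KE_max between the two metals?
1.2700 eV

Using KE_max = hc/λ - φ for each metal:

Photon energy: E = hc/λ = 11.9560 eV

For metal M (φ₁ = 3.43 eV):
KE₁ = E - φ₁ = 11.9560 - 3.43 = 8.5260 eV

For conductor Q (φ₂ = 4.7 eV):
KE₂ = E - φ₂ = 11.9560 - 4.7 = 7.2560 eV

Difference:
ΔKE = KE₁ - KE₂ = 8.5260 - 7.2560 = 1.2700 eV

Note: The difference equals the difference in work functions: 4.7 - 3.43 = 1.27 eV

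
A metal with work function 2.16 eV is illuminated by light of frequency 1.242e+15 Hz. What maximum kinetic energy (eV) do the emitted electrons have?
2.9765 eV

Using Einstein's photoelectric equation: KE_max = hf - φ

First, calculate the photon energy:
E_photon = hf = (6.626×10⁻³⁴ J·s)(1.242e+15 Hz)
E_photon = 5.1365 eV

Then, the maximum kinetic energy:
KE_max = E_photon - φ = 5.1365 eV - 2.16 eV = 2.9765 eV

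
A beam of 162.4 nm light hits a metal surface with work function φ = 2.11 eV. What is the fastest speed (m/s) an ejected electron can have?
1.3940e+06 m/s

First, find the maximum kinetic energy:
E_photon = hc/λ = 7.6345 eV
KE_max = E_photon - φ = 7.6345 - 2.11 = 5.5245 eV

Convert to Joules: KE_max = 5.5245 × 1.602×10⁻¹⁹ J = 8.8512e-19 J

Then use KE = ½mv² to find velocity:
v = √(2·KE/m) = √(2 × 8.8512e-19 J / 9.109e-31 kg)
v = 1.3940e+06 m/s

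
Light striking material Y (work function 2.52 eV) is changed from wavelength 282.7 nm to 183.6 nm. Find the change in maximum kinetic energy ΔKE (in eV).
2.3672 eV

Using Einstein's equation: KE_max = hc/λ - φ

For λ₁ = 282.7 nm:
KE₁ = hc/λ₁ - φ = 4.3857 - 2.52 = 1.8657 eV

For λ₂ = 183.6 nm:
KE₂ = hc/λ₂ - φ = 6.7530 - 2.52 = 4.2330 eV

Change in KE:
ΔKE = KE₂ - KE₁ = 4.2330 - 1.8657 = 2.3672 eV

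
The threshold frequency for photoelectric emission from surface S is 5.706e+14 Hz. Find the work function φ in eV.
2.36 eV

At the threshold frequency, photon energy equals work function:
φ = hf₀

Calculating:
φ = (6.626×10⁻³⁴ J·s)(5.706e+14 Hz)
φ = 2.36 eV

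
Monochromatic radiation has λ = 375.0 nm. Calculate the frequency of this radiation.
7.9945e+14 Hz

Using the wave equation: c = fλ

Solving for frequency:
f = c/λ = (3×10⁸ m/s) / (375.0×10⁻⁹ m)
f = 7.9945e+14 Hz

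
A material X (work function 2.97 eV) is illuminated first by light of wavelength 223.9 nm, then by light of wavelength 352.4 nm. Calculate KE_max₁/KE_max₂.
4.6828

Using Einstein's equation: KE_max = hc/λ - φ

For λ₁ = 223.9 nm:
E₁ = hc/λ₁ = 5.5375 eV
KE₁ = E₁ - φ = 5.5375 - 2.97 = 2.5675 eV

For λ₂ = 352.4 nm:
E₂ = hc/λ₂ = 3.5183 eV
KE₂ = E₂ - φ = 3.5183 - 2.97 = 0.5483 eV

Ratio: KE₁/KE₂ = 2.5675/0.5483 = 4.6828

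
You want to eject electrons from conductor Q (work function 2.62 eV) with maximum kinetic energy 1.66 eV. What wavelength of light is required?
289.68 nm

From Einstein's equation: KE_max = hc/λ - φ

Rearranging for λ:
hc/λ = KE_max + φ
λ = hc/(KE_max + φ)

Required photon energy:
E_photon = KE_max + φ = 1.66 + 2.62 = 4.28 eV

Required wavelength:
λ = hc/E_photon = (6.626×10⁻³⁴)(3×10⁸) / (4.28 × 1.602×10⁻¹⁹)
λ = 289.68 nm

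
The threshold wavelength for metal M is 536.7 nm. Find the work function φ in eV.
2.31 eV

At the threshold wavelength, photon energy equals work function:
φ = hc/λ₀

Calculating:
φ = (6.626×10⁻³⁴ J·s)(3×10⁸ m/s) / (536.7×10⁻⁹ m)
φ = 2.31 eV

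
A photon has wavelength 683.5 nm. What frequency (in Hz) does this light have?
4.3861e+14 Hz

Using the wave equation: c = fλ

Solving for frequency:
f = c/λ = (3×10⁸ m/s) / (683.5×10⁻⁹ m)
f = 4.3861e+14 Hz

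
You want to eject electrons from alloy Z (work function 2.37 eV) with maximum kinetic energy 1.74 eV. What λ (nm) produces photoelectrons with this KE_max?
301.66 nm

From Einstein's equation: KE_max = hc/λ - φ

Rearranging for λ:
hc/λ = KE_max + φ
λ = hc/(KE_max + φ)

Required photon energy:
E_photon = KE_max + φ = 1.74 + 2.37 = 4.11 eV

Required wavelength:
λ = hc/E_photon = (6.626×10⁻³⁴)(3×10⁸) / (4.11 × 1.602×10⁻¹⁹)
λ = 301.66 nm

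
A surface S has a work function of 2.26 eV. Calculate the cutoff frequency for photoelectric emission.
5.4647e+14 Hz

The threshold frequency is when the photon energy equals the work function:
hf₀ = φ

Solving for f₀:
f₀ = φ/h = (2.26 eV × 1.602×10⁻¹⁹ J/eV) / (6.626×10⁻³⁴ J·s)
f₀ = 5.4647e+14 Hz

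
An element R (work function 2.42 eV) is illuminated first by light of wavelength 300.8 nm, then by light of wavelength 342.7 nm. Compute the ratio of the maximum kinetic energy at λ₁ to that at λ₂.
1.4207

Using Einstein's equation: KE_max = hc/λ - φ

For λ₁ = 300.8 nm:
E₁ = hc/λ₁ = 4.1218 eV
KE₁ = E₁ - φ = 4.1218 - 2.42 = 1.7018 eV

For λ₂ = 342.7 nm:
E₂ = hc/λ₂ = 3.6179 eV
KE₂ = E₂ - φ = 3.6179 - 2.42 = 1.1979 eV

Ratio: KE₁/KE₂ = 1.7018/1.1979 = 1.4207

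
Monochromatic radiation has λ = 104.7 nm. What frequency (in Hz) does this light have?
2.8633e+15 Hz

Using the wave equation: c = fλ

Solving for frequency:
f = c/λ = (3×10⁸ m/s) / (104.7×10⁻⁹ m)
f = 2.8633e+15 Hz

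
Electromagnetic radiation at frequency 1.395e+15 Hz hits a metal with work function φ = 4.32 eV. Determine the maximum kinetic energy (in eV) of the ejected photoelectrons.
1.4493 eV

Using Einstein's photoelectric equation: KE_max = hf - φ

First, calculate the photon energy:
E_photon = hf = (6.626×10⁻³⁴ J·s)(1.395e+15 Hz)
E_photon = 5.7693 eV

Then, the maximum kinetic energy:
KE_max = E_photon - φ = 5.7693 eV - 4.32 eV = 1.4493 eV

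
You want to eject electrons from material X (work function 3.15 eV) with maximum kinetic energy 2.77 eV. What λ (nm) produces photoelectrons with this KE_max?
209.43 nm

From Einstein's equation: KE_max = hc/λ - φ

Rearranging for λ:
hc/λ = KE_max + φ
λ = hc/(KE_max + φ)

Required photon energy:
E_photon = KE_max + φ = 2.77 + 3.15 = 5.92 eV

Required wavelength:
λ = hc/E_photon = (6.626×10⁻³⁴)(3×10⁸) / (5.92 × 1.602×10⁻¹⁹)
λ = 209.43 nm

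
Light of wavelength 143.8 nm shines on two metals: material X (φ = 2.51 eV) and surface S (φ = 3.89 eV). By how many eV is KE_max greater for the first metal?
1.3800 eV

Using KE_max = hc/λ - φ for each metal:

Photon energy: E = hc/λ = 8.6220 eV

For material X (φ₁ = 2.51 eV):
KE₁ = E - φ₁ = 8.6220 - 2.51 = 6.1120 eV

For surface S (φ₂ = 3.89 eV):
KE₂ = E - φ₂ = 8.6220 - 3.89 = 4.7320 eV

Difference:
ΔKE = KE₁ - KE₂ = 6.1120 - 4.7320 = 1.3800 eV

Note: The difference equals the difference in work functions: 3.89 - 2.51 = 1.38 eV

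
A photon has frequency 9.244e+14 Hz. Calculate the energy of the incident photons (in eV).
3.8230 eV

Using E = hf:

E = hf = (6.626×10⁻³⁴ J·s)(9.244e+14 Hz)
E = 3.8230 eV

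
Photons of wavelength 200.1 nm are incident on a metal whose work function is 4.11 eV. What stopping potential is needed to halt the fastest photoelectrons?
2.0861 V

The stopping potential V_s satisfies: eV_s = KE_max

First, find KE_max using Einstein's equation:
E_photon = hc/λ = 6.1961 eV
KE_max = E_photon - φ = 6.1961 - 4.11 = 2.0861 eV

Since eV_s = KE_max:
V_s = KE_max/e = 2.0861 V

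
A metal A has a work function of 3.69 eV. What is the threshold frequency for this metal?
8.9224e+14 Hz

The threshold frequency is when the photon energy equals the work function:
hf₀ = φ

Solving for f₀:
f₀ = φ/h = (3.69 eV × 1.602×10⁻¹⁹ J/eV) / (6.626×10⁻³⁴ J·s)
f₀ = 8.9224e+14 Hz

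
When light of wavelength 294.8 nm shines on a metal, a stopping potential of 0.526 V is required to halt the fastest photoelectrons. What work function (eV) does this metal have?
3.68 eV

The stopping potential gives the maximum kinetic energy: KE_max = eV_s = 0.526 eV

From Einstein's photoelectric equation: KE_max = hc/λ - φ
Rearranging: φ = hc/λ - KE_max

Calculate photon energy:
E_photon = hc/λ = (6.626×10⁻³⁴ J·s)(3×10⁸ m/s) / (294.8×10⁻⁹ m) = 4.2057 eV

Therefore:
φ = 4.2057 - 0.526 = 3.68 eV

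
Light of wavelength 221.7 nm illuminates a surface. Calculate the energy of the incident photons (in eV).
5.5924 eV

Using E = hf = hc/λ:

E = hc/λ = (6.626×10⁻³⁴ J·s)(3×10⁸ m/s) / (221.7×10⁻⁹ m)
E = 5.5924 eV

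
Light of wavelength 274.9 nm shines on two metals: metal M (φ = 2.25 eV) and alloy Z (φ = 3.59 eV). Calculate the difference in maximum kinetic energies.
1.3400 eV

Using KE_max = hc/λ - φ for each metal:

Photon energy: E = hc/λ = 4.5102 eV

For metal M (φ₁ = 2.25 eV):
KE₁ = E - φ₁ = 4.5102 - 2.25 = 2.2602 eV

For alloy Z (φ₂ = 3.59 eV):
KE₂ = E - φ₂ = 4.5102 - 3.59 = 0.9202 eV

Difference:
ΔKE = KE₁ - KE₂ = 2.2602 - 0.9202 = 1.3400 eV

Note: The difference equals the difference in work functions: 3.59 - 2.25 = 1.34 eV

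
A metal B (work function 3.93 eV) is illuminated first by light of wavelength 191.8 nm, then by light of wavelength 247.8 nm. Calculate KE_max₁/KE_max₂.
2.3610

Using Einstein's equation: KE_max = hc/λ - φ

For λ₁ = 191.8 nm:
E₁ = hc/λ₁ = 6.4642 eV
KE₁ = E₁ - φ = 6.4642 - 3.93 = 2.5342 eV

For λ₂ = 247.8 nm:
E₂ = hc/λ₂ = 5.0034 eV
KE₂ = E₂ - φ = 5.0034 - 3.93 = 1.0734 eV

Ratio: KE₁/KE₂ = 2.5342/1.0734 = 2.3610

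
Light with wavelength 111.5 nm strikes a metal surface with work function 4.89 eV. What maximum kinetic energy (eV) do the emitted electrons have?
6.2297 eV

Using Einstein's photoelectric equation: KE_max = hf - φ = hc/λ - φ

First, calculate the photon energy:
E_photon = hc/λ = (6.626×10⁻³⁴ J·s)(3×10⁸ m/s) / (111.5×10⁻⁹ m)
E_photon = 11.1197 eV

Then, the maximum kinetic energy:
KE_max = E_photon - φ = 11.1197 eV - 4.89 eV = 6.2297 eV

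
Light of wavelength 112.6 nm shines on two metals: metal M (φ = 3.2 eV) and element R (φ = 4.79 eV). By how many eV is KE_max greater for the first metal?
1.5900 eV

Using KE_max = hc/λ - φ for each metal:

Photon energy: E = hc/λ = 11.0110 eV

For metal M (φ₁ = 3.2 eV):
KE₁ = E - φ₁ = 11.0110 - 3.2 = 7.8110 eV

For element R (φ₂ = 4.79 eV):
KE₂ = E - φ₂ = 11.0110 - 4.79 = 6.2210 eV

Difference:
ΔKE = KE₁ - KE₂ = 7.8110 - 6.2210 = 1.5900 eV

Note: The difference equals the difference in work functions: 4.79 - 3.2 = 1.59 eV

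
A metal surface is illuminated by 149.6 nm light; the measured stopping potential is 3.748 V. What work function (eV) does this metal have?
4.54 eV

The stopping potential gives the maximum kinetic energy: KE_max = eV_s = 3.748 eV

From Einstein's photoelectric equation: KE_max = hc/λ - φ
Rearranging: φ = hc/λ - KE_max

Calculate photon energy:
E_photon = hc/λ = (6.626×10⁻³⁴ J·s)(3×10⁸ m/s) / (149.6×10⁻⁹ m) = 8.2877 eV

Therefore:
φ = 8.2877 - 3.748 = 4.54 eV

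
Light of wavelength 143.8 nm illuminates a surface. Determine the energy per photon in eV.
8.6220 eV

Using E = hf = hc/λ:

E = hc/λ = (6.626×10⁻³⁴ J·s)(3×10⁸ m/s) / (143.8×10⁻⁹ m)
E = 8.6220 eV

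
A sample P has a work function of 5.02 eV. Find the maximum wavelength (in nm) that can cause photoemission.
246.98 nm

The threshold wavelength is when the photon energy equals the work function:
hc/λ₀ = φ

Solving for λ₀:
λ₀ = hc/φ = (6.626×10⁻³⁴ J·s)(3×10⁸ m/s) / (5.02 eV × 1.602×10⁻¹⁹ J/eV)
λ₀ = 246.98 nm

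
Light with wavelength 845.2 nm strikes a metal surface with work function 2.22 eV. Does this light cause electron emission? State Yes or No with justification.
No

For photoemission, the photon energy must exceed the work function.

Photon energy: E = hc/λ = 1.4669 eV
Work function: φ = 2.22 eV

Since E_photon (1.4669 eV) < φ (2.22 eV), photoemission will NOT occur.
The threshold wavelength is λ₀ = hc/φ = 558.5 nm.
Since 845.2 nm > 558.5 nm, the photons lack sufficient energy.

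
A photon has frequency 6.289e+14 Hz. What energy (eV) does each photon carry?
2.6009 eV

Using E = hf:

E = hf = (6.626×10⁻³⁴ J·s)(6.289e+14 Hz)
E = 2.6009 eV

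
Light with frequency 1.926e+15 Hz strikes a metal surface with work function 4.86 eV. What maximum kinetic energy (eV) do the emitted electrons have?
3.1053 eV

Using Einstein's photoelectric equation: KE_max = hf - φ

First, calculate the photon energy:
E_photon = hf = (6.626×10⁻³⁴ J·s)(1.926e+15 Hz)
E_photon = 7.9653 eV

Then, the maximum kinetic energy:
KE_max = E_photon - φ = 7.9653 eV - 4.86 eV = 3.1053 eV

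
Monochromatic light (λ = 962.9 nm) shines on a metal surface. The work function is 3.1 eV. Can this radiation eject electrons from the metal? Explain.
No

For photoemission, the photon energy must exceed the work function.

Photon energy: E = hc/λ = 1.2876 eV
Work function: φ = 3.1 eV

Since E_photon (1.2876 eV) < φ (3.1 eV), photoemission will NOT occur.
The threshold wavelength is λ₀ = hc/φ = 399.9 nm.
Since 962.9 nm > 399.9 nm, the photons lack sufficient energy.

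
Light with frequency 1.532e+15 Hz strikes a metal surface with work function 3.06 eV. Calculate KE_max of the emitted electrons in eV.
3.2758 eV

Using Einstein's photoelectric equation: KE_max = hf - φ

First, calculate the photon energy:
E_photon = hf = (6.626×10⁻³⁴ J·s)(1.532e+15 Hz)
E_photon = 6.3358 eV

Then, the maximum kinetic energy:
KE_max = E_photon - φ = 6.3358 eV - 3.06 eV = 3.2758 eV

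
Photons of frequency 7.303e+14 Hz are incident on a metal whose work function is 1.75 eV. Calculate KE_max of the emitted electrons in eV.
1.2703 eV

Using Einstein's photoelectric equation: KE_max = hf - φ

First, calculate the photon energy:
E_photon = hf = (6.626×10⁻³⁴ J·s)(7.303e+14 Hz)
E_photon = 3.0203 eV

Then, the maximum kinetic energy:
KE_max = E_photon - φ = 3.0203 eV - 1.75 eV = 1.2703 eV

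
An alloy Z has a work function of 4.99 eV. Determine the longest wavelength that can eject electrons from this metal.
248.47 nm

The threshold wavelength is when the photon energy equals the work function:
hc/λ₀ = φ

Solving for λ₀:
λ₀ = hc/φ = (6.626×10⁻³⁴ J·s)(3×10⁸ m/s) / (4.99 eV × 1.602×10⁻¹⁹ J/eV)
λ₀ = 248.47 nm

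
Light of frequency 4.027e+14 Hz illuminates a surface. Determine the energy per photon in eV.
1.6654 eV

Using E = hf:

E = hf = (6.626×10⁻³⁴ J·s)(4.027e+14 Hz)
E = 1.6654 eV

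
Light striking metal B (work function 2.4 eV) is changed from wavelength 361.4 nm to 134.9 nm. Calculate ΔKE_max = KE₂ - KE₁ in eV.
5.7602 eV

Using Einstein's equation: KE_max = hc/λ - φ

For λ₁ = 361.4 nm:
KE₁ = hc/λ₁ - φ = 3.4307 - 2.4 = 1.0307 eV

For λ₂ = 134.9 nm:
KE₂ = hc/λ₂ - φ = 9.1908 - 2.4 = 6.7908 eV

Change in KE:
ΔKE = KE₂ - KE₁ = 6.7908 - 1.0307 = 5.7602 eV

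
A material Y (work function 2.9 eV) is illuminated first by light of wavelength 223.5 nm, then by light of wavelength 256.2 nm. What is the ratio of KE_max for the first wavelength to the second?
1.3651

Using Einstein's equation: KE_max = hc/λ - φ

For λ₁ = 223.5 nm:
E₁ = hc/λ₁ = 5.5474 eV
KE₁ = E₁ - φ = 5.5474 - 2.9 = 2.6474 eV

For λ₂ = 256.2 nm:
E₂ = hc/λ₂ = 4.8394 eV
KE₂ = E₂ - φ = 4.8394 - 2.9 = 1.9394 eV

Ratio: KE₁/KE₂ = 2.6474/1.9394 = 1.3651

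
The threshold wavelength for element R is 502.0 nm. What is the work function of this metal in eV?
2.47 eV

At the threshold wavelength, photon energy equals work function:
φ = hc/λ₀

Calculating:
φ = (6.626×10⁻³⁴ J·s)(3×10⁸ m/s) / (502.0×10⁻⁹ m)
φ = 2.47 eV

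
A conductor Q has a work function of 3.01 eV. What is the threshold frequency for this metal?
7.2781e+14 Hz

The threshold frequency is when the photon energy equals the work function:
hf₀ = φ

Solving for f₀:
f₀ = φ/h = (3.01 eV × 1.602×10⁻¹⁹ J/eV) / (6.626×10⁻³⁴ J·s)
f₀ = 7.2781e+14 Hz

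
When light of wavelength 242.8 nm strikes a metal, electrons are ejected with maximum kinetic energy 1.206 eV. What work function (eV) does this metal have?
3.90 eV

From Einstein's photoelectric equation: KE_max = hf - φ = hc/λ - φ

Rearranging for φ:
φ = hc/λ - KE_max

Calculate photon energy:
E_photon = hc/λ = 5.1064 eV

Therefore:
φ = 5.1064 - 1.206 = 3.90 eV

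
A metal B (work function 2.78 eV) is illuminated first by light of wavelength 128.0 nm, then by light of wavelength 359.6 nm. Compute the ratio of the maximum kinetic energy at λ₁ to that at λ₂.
10.3413

Using Einstein's equation: KE_max = hc/λ - φ

For λ₁ = 128.0 nm:
E₁ = hc/λ₁ = 9.6863 eV
KE₁ = E₁ - φ = 9.6863 - 2.78 = 6.9063 eV

For λ₂ = 359.6 nm:
E₂ = hc/λ₂ = 3.4478 eV
KE₂ = E₂ - φ = 3.4478 - 2.78 = 0.6678 eV

Ratio: KE₁/KE₂ = 6.9063/0.6678 = 10.3413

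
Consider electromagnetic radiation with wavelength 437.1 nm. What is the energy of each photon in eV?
2.8365 eV

Using E = hf = hc/λ:

E = hc/λ = (6.626×10⁻³⁴ J·s)(3×10⁸ m/s) / (437.1×10⁻⁹ m)
E = 2.8365 eV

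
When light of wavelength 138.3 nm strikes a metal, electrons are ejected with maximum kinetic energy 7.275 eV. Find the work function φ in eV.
1.69 eV

From Einstein's photoelectric equation: KE_max = hf - φ = hc/λ - φ

Rearranging for φ:
φ = hc/λ - KE_max

Calculate photon energy:
E_photon = hc/λ = 8.9649 eV

Therefore:
φ = 8.9649 - 7.275 = 1.69 eV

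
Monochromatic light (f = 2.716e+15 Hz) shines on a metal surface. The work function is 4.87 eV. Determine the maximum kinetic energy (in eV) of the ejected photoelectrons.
6.3625 eV

Using Einstein's photoelectric equation: KE_max = hf - φ

First, calculate the photon energy:
E_photon = hf = (6.626×10⁻³⁴ J·s)(2.716e+15 Hz)
E_photon = 11.2325 eV

Then, the maximum kinetic energy:
KE_max = E_photon - φ = 11.2325 eV - 4.87 eV = 6.3625 eV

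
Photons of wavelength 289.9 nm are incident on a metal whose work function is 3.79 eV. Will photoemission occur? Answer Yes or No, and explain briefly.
Yes

For photoemission, the photon energy must exceed the work function.

Photon energy: E = hc/λ = 4.2768 eV
Work function: φ = 3.79 eV

Since E_photon (4.2768 eV) > φ (3.79 eV), photoemission WILL occur.
The threshold wavelength is λ₀ = hc/φ = 327.1 nm.
Since 289.9 nm < 327.1 nm, the light has sufficient energy.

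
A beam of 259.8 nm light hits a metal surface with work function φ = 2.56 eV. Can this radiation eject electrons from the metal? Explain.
Yes

For photoemission, the photon energy must exceed the work function.

Photon energy: E = hc/λ = 4.7723 eV
Work function: φ = 2.56 eV

Since E_photon (4.7723 eV) > φ (2.56 eV), photoemission WILL occur.
The threshold wavelength is λ₀ = hc/φ = 484.3 nm.
Since 259.8 nm < 484.3 nm, the light has sufficient energy.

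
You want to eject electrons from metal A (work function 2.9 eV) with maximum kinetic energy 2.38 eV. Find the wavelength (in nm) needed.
234.82 nm

From Einstein's equation: KE_max = hc/λ - φ

Rearranging for λ:
hc/λ = KE_max + φ
λ = hc/(KE_max + φ)

Required photon energy:
E_photon = KE_max + φ = 2.38 + 2.9 = 5.28 eV

Required wavelength:
λ = hc/E_photon = (6.626×10⁻³⁴)(3×10⁸) / (5.28 × 1.602×10⁻¹⁹)
λ = 234.82 nm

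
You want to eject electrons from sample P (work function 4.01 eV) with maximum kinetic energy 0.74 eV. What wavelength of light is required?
261.02 nm

From Einstein's equation: KE_max = hc/λ - φ

Rearranging for λ:
hc/λ = KE_max + φ
λ = hc/(KE_max + φ)

Required photon energy:
E_photon = KE_max + φ = 0.74 + 4.01 = 4.75 eV

Required wavelength:
λ = hc/E_photon = (6.626×10⁻³⁴)(3×10⁸) / (4.75 × 1.602×10⁻¹⁹)
λ = 261.02 nm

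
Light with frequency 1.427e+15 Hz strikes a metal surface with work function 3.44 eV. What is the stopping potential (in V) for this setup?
2.4616 V

The stopping potential V_s satisfies: eV_s = KE_max

First, find KE_max using Einstein's equation:
E_photon = hf = (6.626×10⁻³⁴ J·s)(1.427e+15 Hz) = 5.9016 eV
KE_max = E_photon - φ = 5.9016 - 3.44 = 2.4616 eV

Since eV_s = KE_max:
V_s = KE_max/e = 2.4616 V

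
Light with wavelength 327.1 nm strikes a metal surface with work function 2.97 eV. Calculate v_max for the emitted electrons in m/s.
5.3721e+05 m/s

First, find the maximum kinetic energy:
E_photon = hc/λ = 3.7904 eV
KE_max = E_photon - φ = 3.7904 - 2.97 = 0.8204 eV

Convert to Joules: KE_max = 0.8204 × 1.602×10⁻¹⁹ J = 1.3144e-19 J

Then use KE = ½mv² to find velocity:
v = √(2·KE/m) = √(2 × 1.3144e-19 J / 9.109e-31 kg)
v = 5.3721e+05 m/s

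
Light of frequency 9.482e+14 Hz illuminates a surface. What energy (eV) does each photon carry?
3.9214 eV

Using E = hf:

E = hf = (6.626×10⁻³⁴ J·s)(9.482e+14 Hz)
E = 3.9214 eV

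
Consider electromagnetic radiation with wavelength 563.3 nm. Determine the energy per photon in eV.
2.2010 eV

Using E = hf = hc/λ:

E = hc/λ = (6.626×10⁻³⁴ J·s)(3×10⁸ m/s) / (563.3×10⁻⁹ m)
E = 2.2010 eV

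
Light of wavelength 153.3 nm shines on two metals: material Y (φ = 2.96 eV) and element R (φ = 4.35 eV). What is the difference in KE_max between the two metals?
1.3900 eV

Using KE_max = hc/λ - φ for each metal:

Photon energy: E = hc/λ = 8.0877 eV

For material Y (φ₁ = 2.96 eV):
KE₁ = E - φ₁ = 8.0877 - 2.96 = 5.1277 eV

For element R (φ₂ = 4.35 eV):
KE₂ = E - φ₂ = 8.0877 - 4.35 = 3.7377 eV

Difference:
ΔKE = KE₁ - KE₂ = 5.1277 - 3.7377 = 1.3900 eV

Note: The difference equals the difference in work functions: 4.35 - 2.96 = 1.39 eV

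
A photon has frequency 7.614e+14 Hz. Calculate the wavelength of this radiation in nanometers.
393.74 nm

Using the wave equation: c = fλ

Solving for wavelength:
λ = c/f = (3×10⁸ m/s) / (7.614e+14 Hz)
λ = 393.74 nm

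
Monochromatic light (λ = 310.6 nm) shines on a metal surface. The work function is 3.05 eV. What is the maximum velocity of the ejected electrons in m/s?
5.7557e+05 m/s

First, find the maximum kinetic energy:
E_photon = hc/λ = 3.9918 eV
KE_max = E_photon - φ = 3.9918 - 3.05 = 0.9418 eV

Convert to Joules: KE_max = 0.9418 × 1.602×10⁻¹⁹ J = 1.5089e-19 J

Then use KE = ½mv² to find velocity:
v = √(2·KE/m) = √(2 × 1.5089e-19 J / 9.109e-31 kg)
v = 5.7557e+05 m/s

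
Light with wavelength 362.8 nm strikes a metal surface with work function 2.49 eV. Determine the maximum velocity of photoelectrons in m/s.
5.7117e+05 m/s

First, find the maximum kinetic energy:
E_photon = hc/λ = 3.4174 eV
KE_max = E_photon - φ = 3.4174 - 2.49 = 0.9274 eV

Convert to Joules: KE_max = 0.9274 × 1.602×10⁻¹⁹ J = 1.4859e-19 J

Then use KE = ½mv² to find velocity:
v = √(2·KE/m) = √(2 × 1.4859e-19 J / 9.109e-31 kg)
v = 5.7117e+05 m/s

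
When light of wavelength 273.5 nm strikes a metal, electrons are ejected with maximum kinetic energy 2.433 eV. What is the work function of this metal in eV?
2.10 eV

From Einstein's photoelectric equation: KE_max = hf - φ = hc/λ - φ

Rearranging for φ:
φ = hc/λ - KE_max

Calculate photon energy:
E_photon = hc/λ = 4.5332 eV

Therefore:
φ = 4.5332 - 2.433 = 2.10 eV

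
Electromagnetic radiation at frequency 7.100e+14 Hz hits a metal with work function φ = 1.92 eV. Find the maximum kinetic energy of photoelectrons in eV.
1.0163 eV

Using Einstein's photoelectric equation: KE_max = hf - φ

First, calculate the photon energy:
E_photon = hf = (6.626×10⁻³⁴ J·s)(7.100e+14 Hz)
E_photon = 2.9363 eV

Then, the maximum kinetic energy:
KE_max = E_photon - φ = 2.9363 eV - 1.92 eV = 1.0163 eV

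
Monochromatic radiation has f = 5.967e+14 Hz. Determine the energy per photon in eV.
2.4678 eV

Using E = hf:

E = hf = (6.626×10⁻³⁴ J·s)(5.967e+14 Hz)
E = 2.4678 eV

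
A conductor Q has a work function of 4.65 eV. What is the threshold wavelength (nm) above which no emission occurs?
266.63 nm

The threshold wavelength is when the photon energy equals the work function:
hc/λ₀ = φ

Solving for λ₀:
λ₀ = hc/φ = (6.626×10⁻³⁴ J·s)(3×10⁸ m/s) / (4.65 eV × 1.602×10⁻¹⁹ J/eV)
λ₀ = 266.63 nm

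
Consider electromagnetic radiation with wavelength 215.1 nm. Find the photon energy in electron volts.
5.7640 eV

Using E = hf = hc/λ:

E = hc/λ = (6.626×10⁻³⁴ J·s)(3×10⁸ m/s) / (215.1×10⁻⁹ m)
E = 5.7640 eV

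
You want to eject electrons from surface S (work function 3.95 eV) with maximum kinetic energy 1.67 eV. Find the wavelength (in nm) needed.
220.61 nm

From Einstein's equation: KE_max = hc/λ - φ

Rearranging for λ:
hc/λ = KE_max + φ
λ = hc/(KE_max + φ)

Required photon energy:
E_photon = KE_max + φ = 1.67 + 3.95 = 5.62 eV

Required wavelength:
λ = hc/E_photon = (6.626×10⁻³⁴)(3×10⁸) / (5.62 × 1.602×10⁻¹⁹)
λ = 220.61 nm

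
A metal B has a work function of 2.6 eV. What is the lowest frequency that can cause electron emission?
6.2868e+14 Hz

The threshold frequency is when the photon energy equals the work function:
hf₀ = φ

Solving for f₀:
f₀ = φ/h = (2.6 eV × 1.602×10⁻¹⁹ J/eV) / (6.626×10⁻³⁴ J·s)
f₀ = 6.2868e+14 Hz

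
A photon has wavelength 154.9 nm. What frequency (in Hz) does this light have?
1.9354e+15 Hz

Using the wave equation: c = fλ

Solving for frequency:
f = c/λ = (3×10⁸ m/s) / (154.9×10⁻⁹ m)
f = 1.9354e+15 Hz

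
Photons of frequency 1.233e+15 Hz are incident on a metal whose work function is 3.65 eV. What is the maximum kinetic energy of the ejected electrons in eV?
1.4493 eV

Using Einstein's photoelectric equation: KE_max = hf - φ

First, calculate the photon energy:
E_photon = hf = (6.626×10⁻³⁴ J·s)(1.233e+15 Hz)
E_photon = 5.0993 eV

Then, the maximum kinetic energy:
KE_max = E_photon - φ = 5.0993 eV - 3.65 eV = 1.4493 eV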